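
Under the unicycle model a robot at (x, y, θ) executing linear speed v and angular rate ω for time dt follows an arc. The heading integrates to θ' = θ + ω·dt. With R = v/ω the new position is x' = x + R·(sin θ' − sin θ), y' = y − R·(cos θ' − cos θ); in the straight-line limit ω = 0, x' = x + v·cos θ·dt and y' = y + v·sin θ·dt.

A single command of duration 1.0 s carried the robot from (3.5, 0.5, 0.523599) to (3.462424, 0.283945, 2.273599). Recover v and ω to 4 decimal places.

v = -0.2500, ω = 1.7500

Δθ = 2.273599 − 0.523599 = 1.750000
ω = Δθ/dt = 1.750000/1.0 = 1.7500
R = −Δy/(cos θ' − cos θ) = -0.1429
v = R·ω = -0.1429·1.7500 = -0.2500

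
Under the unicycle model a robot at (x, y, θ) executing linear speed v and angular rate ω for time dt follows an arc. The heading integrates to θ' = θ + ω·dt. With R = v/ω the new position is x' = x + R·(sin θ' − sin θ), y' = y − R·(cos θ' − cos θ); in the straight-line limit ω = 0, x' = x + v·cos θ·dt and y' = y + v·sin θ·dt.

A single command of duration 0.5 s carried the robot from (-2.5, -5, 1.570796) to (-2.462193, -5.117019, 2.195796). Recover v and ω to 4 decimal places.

v = -0.2500, ω = 1.2500

Δθ = 2.195796 − 1.570796 = 0.625000
ω = Δθ/dt = 0.625000/0.5 = 1.2500
R = −Δy/(cos θ' − cos θ) = -0.2000
v = R·ω = -0.2000·1.2500 = -0.2500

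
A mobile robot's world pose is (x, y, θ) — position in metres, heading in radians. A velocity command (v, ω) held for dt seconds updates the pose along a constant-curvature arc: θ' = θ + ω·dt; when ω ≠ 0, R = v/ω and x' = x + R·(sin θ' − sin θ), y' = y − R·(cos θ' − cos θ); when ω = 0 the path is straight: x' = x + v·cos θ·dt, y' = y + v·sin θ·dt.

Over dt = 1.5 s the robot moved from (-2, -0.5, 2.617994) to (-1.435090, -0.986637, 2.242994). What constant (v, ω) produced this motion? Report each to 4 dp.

v = -0.5000, ω = -0.2500

Δθ = 2.242994 − 2.617994 = -0.375000
ω = Δθ/dt = -0.375000/1.5 = -0.2500
R = Δx/(sin θ' − sin θ) = 2.0000
v = R·ω = 2.0000·-0.2500 = -0.5000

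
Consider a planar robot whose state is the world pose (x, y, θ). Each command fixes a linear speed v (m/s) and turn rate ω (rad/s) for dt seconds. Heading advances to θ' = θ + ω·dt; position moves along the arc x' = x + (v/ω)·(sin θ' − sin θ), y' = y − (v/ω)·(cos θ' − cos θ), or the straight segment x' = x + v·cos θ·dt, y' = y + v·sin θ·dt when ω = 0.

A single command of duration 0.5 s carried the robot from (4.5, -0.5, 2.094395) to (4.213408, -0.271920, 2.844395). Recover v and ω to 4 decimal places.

v = 0.7500, ω = 1.5000

Δθ = 2.844395 − 2.094395 = 0.750000
ω = Δθ/dt = 0.750000/0.5 = 1.5000
R = Δx/(sin θ' − sin θ) = 0.5000
v = R·ω = 0.5000·1.5000 = 0.7500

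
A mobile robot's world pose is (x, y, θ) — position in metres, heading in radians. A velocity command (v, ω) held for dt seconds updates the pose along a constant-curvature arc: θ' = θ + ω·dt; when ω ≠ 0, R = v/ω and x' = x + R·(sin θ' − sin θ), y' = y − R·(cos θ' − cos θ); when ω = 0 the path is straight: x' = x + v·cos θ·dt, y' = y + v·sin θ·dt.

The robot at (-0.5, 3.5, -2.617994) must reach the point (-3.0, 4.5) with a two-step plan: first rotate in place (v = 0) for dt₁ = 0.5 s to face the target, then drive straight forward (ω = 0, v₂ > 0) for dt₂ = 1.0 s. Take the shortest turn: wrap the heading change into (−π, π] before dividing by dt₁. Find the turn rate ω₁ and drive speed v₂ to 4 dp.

ω₁ = -1.8082, v₂ = 2.6926

heading to target = atan2(4.5−3.5, -3−-0.5) = 2.7611
Δθ = wrap(2.7611 − -2.6180) = -0.9041; ω₁ = Δθ/dt₁ = -1.8082
distance = √((-3−-0.5)² + (4.5−3.5)²) = 2.6926; v₂ = distance/dt₂ = 2.6926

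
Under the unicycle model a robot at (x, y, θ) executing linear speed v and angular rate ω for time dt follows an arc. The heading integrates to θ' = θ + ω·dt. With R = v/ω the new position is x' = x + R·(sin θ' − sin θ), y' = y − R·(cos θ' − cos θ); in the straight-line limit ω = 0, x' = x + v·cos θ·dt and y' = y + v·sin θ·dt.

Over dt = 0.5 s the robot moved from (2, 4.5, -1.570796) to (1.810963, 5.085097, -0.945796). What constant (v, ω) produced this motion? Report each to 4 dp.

v = -1.2500, ω = 1.2500

Δθ = -0.945796 − -1.570796 = 0.625000
ω = Δθ/dt = 0.625000/0.5 = 1.2500
R = −Δy/(cos θ' − cos θ) = -1.0000
v = R·ω = -1.0000·1.2500 = -1.2500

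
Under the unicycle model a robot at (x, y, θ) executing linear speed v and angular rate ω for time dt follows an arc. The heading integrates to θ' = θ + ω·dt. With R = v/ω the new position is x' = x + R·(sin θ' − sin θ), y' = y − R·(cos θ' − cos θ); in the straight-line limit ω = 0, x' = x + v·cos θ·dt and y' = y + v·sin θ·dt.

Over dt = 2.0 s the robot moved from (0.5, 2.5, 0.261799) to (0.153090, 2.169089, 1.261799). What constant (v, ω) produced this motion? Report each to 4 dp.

v = -0.2500, ω = 0.5000

Δθ = 1.261799 − 0.261799 = 1.000000
ω = Δθ/dt = 1.000000/2.0 = 0.5000
R = Δx/(sin θ' − sin θ) = -0.5000
v = R·ω = -0.5000·0.5000 = -0.2500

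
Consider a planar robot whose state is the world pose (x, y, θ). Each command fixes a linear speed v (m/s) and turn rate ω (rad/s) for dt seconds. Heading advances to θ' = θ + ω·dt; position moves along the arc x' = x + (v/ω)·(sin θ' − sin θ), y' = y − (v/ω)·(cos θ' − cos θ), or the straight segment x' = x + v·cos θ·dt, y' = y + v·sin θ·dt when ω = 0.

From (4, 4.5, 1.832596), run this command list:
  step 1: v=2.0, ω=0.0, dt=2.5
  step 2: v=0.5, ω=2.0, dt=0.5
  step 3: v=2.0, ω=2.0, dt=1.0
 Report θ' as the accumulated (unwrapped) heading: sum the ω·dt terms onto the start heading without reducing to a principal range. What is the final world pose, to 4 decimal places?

step 1: θ'=1.8326 (straight) → pose (2.7059, 9.3296, 1.8326)
step 2: θ'=2.8326 (R=0.2500) → pose (2.5404, 9.5031, 2.8326)
step 3: θ'=4.8326 (R=1.0000) → pose (1.2436, 8.4305, 4.8326)

(1.2436, 8.4305, 4.8326)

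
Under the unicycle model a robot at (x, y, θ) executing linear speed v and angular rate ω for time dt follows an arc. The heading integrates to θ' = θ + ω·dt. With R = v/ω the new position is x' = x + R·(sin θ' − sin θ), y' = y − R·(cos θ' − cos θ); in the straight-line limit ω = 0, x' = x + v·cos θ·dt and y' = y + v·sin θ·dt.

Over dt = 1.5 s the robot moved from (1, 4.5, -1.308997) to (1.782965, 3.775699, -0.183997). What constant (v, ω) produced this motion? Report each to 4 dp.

v = 0.7500, ω = 0.7500

Δθ = -0.183997 − -1.308997 = 1.125000
ω = Δθ/dt = 1.125000/1.5 = 0.7500
R = Δx/(sin θ' − sin θ) = 1.0000
v = R·ω = 1.0000·0.7500 = 0.7500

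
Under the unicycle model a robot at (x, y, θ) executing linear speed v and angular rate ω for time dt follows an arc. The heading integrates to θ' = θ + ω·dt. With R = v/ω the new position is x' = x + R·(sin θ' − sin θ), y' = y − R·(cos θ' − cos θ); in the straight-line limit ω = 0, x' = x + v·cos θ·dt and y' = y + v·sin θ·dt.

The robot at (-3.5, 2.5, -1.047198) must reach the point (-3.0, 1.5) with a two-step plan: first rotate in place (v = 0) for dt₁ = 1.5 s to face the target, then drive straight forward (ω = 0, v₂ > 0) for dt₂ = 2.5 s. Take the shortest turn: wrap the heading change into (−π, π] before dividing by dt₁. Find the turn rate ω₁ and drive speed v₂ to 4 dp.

ω₁ = -0.0400, v₂ = 0.4472

heading to target = atan2(1.5−2.5, -3−-3.5) = -1.1071
Δθ = wrap(-1.1071 − -1.0472) = -0.0600; ω₁ = Δθ/dt₁ = -0.0400
distance = √((-3−-3.5)² + (1.5−2.5)²) = 1.1180; v₂ = distance/dt₂ = 0.4472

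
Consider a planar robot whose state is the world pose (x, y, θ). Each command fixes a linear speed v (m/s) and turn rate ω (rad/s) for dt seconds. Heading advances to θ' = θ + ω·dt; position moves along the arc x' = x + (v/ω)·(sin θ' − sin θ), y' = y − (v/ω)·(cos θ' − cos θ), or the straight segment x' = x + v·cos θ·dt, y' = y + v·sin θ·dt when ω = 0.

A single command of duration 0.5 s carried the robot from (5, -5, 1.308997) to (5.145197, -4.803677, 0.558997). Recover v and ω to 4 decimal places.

Δθ = 0.558997 − 1.308997 = -0.750000
ω = Δθ/dt = -0.750000/0.5 = -1.5000
R = −Δy/(cos θ' − cos θ) = -0.3333
v = R·ω = -0.3333·-1.5000 = 0.5000

v = 0.5000, ω = -1.5000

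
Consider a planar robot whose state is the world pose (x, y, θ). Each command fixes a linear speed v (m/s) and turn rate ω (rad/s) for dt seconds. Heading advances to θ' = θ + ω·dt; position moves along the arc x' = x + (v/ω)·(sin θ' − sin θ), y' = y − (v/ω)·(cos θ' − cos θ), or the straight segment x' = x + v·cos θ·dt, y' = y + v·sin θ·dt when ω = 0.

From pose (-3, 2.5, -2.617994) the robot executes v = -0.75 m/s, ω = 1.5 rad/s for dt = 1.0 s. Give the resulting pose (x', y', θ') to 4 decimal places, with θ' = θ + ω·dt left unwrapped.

(-2.8004, 3.1518, -1.1180)

θ' = -2.6180 + 1.5·1.0 = -1.1180
R = v/ω = -0.75/1.5 = -0.5000
x' = -3 + -0.5000·(sin -1.1180 − sin -2.6180) = -2.8004
y' = 2.5 − -0.5000·(cos -1.1180 − cos -2.6180) = 3.1518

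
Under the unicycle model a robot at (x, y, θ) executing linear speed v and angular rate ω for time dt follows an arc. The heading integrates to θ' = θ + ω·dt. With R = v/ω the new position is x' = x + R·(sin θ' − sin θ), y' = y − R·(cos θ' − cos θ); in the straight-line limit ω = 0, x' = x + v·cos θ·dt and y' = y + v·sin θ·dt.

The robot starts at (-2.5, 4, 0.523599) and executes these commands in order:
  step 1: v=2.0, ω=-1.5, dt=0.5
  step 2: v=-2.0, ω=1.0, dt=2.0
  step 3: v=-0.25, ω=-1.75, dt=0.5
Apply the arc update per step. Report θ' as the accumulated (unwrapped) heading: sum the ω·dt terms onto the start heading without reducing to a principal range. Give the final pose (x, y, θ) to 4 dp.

step 1: θ'=-0.2264 (R=-1.3333) → pose (-1.5340, 4.1446, -0.2264)
step 2: θ'=1.7736 (R=-2.0000) → pose (-3.9420, 1.7928, 1.7736)
step 3: θ'=0.8986 (R=0.1429) → pose (-3.9701, 1.6751, 0.8986)

(-3.9701, 1.6751, 0.8986)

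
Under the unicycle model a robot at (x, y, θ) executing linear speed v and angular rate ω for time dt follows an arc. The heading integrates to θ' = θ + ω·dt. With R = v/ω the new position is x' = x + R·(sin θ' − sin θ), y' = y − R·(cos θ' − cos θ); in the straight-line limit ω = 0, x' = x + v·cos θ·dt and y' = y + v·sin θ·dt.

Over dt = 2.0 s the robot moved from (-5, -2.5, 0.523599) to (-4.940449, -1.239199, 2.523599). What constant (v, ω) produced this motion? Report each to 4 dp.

Δθ = 2.523599 − 0.523599 = 2.000000
ω = Δθ/dt = 2.000000/2.0 = 1.0000
R = −Δy/(cos θ' − cos θ) = 0.7500
v = R·ω = 0.7500·1.0000 = 0.7500

v = 0.7500, ω = 1.0000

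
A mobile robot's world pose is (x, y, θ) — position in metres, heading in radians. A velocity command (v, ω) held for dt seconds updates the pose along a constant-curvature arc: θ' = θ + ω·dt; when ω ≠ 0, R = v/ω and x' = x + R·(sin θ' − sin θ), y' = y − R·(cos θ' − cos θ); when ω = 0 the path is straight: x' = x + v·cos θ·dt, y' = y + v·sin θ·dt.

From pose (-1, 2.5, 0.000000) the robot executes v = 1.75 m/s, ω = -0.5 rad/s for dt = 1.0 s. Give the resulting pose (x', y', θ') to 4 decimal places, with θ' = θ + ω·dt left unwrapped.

(0.6780, 2.0715, -0.5000)

θ' = 0.0000 + -0.5·1.0 = -0.5000
R = v/ω = 1.75/-0.5 = -3.5000
x' = -1 + -3.5000·(sin -0.5000 − sin 0.0000) = 0.6780
y' = 2.5 − -3.5000·(cos -0.5000 − cos 0.0000) = 2.0715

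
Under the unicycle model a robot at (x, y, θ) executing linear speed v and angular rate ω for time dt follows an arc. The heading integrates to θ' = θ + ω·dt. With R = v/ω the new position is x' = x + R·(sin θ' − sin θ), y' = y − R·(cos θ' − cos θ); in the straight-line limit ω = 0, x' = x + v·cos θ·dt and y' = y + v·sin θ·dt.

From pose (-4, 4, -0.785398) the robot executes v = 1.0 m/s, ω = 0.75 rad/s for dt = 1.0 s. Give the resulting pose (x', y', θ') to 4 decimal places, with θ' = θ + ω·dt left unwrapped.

(-3.1044, 3.6103, -0.0354)

θ' = -0.7854 + 0.75·1.0 = -0.0354
R = v/ω = 1.0/0.75 = 1.3333
x' = -4 + 1.3333·(sin -0.0354 − sin -0.7854) = -3.1044
y' = 4 − 1.3333·(cos -0.0354 − cos -0.7854) = 3.6103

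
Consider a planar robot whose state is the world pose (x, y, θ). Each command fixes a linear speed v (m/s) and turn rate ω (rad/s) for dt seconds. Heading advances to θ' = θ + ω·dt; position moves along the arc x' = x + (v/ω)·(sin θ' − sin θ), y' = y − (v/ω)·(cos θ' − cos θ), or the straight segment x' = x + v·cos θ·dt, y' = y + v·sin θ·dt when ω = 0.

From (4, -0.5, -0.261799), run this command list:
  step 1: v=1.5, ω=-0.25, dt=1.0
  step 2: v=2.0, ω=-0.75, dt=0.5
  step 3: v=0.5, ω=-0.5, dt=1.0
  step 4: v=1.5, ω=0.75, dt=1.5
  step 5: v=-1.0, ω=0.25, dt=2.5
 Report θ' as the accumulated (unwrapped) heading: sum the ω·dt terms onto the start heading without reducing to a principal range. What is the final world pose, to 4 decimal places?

(5.3467, -3.8438, 0.3632)

step 1: θ'=-0.5118 (R=-6.0000) → pose (5.3856, -1.0644, -0.5118)
step 2: θ'=-0.8868 (R=-2.6667) → pose (6.1464, -1.7043, -0.8868)
step 3: θ'=-1.3868 (R=-1.0000) → pose (6.3545, -2.1532, -1.3868)
step 4: θ'=-0.2618 (R=2.0000) → pose (7.8031, -3.7191, -0.2618)
step 5: θ'=0.3632 (R=-4.0000) → pose (5.3467, -3.8438, 0.3632)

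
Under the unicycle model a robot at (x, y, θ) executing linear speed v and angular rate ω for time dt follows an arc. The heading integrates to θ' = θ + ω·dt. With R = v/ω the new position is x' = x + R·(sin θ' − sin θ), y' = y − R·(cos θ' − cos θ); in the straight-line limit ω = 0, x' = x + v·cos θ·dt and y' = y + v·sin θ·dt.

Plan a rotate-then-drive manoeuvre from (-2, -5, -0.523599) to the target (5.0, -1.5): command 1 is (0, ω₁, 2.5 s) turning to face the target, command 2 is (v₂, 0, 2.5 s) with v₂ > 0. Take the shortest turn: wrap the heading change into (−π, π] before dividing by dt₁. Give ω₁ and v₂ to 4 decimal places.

heading to target = atan2(-1.5−-5, 5−-2) = 0.4636
Δθ = wrap(0.4636 − -0.5236) = 0.9872; ω₁ = Δθ/dt₁ = 0.3949
distance = √((5−-2)² + (-1.5−-5)²) = 7.8262; v₂ = distance/dt₂ = 3.1305

ω₁ = 0.3949, v₂ = 3.1305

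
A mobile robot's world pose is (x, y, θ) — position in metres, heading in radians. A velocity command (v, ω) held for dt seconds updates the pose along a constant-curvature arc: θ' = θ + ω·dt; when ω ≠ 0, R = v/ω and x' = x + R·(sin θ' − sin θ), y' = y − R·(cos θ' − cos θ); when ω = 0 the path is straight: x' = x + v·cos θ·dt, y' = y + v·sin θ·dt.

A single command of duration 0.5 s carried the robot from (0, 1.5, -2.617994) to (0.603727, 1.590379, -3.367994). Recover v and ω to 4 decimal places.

Δθ = -3.367994 − -2.617994 = -0.750000
ω = Δθ/dt = -0.750000/0.5 = -1.5000
R = Δx/(sin θ' − sin θ) = 0.8333
v = R·ω = 0.8333·-1.5000 = -1.2500

v = -1.2500, ω = -1.5000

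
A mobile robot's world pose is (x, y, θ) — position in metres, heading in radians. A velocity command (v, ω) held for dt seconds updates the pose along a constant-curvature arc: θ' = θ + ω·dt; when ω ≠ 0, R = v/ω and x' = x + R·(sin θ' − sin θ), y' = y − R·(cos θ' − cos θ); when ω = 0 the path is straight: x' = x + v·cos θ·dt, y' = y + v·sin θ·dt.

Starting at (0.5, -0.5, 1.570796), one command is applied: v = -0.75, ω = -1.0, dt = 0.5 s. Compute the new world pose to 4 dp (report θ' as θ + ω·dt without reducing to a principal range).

(0.4082, -0.8596, 1.0708)

θ' = 1.5708 + -1.0·0.5 = 1.0708
R = v/ω = -0.75/-1.0 = 0.7500
x' = 0.5 + 0.7500·(sin 1.0708 − sin 1.5708) = 0.4082
y' = -0.5 − 0.7500·(cos 1.0708 − cos 1.5708) = -0.8596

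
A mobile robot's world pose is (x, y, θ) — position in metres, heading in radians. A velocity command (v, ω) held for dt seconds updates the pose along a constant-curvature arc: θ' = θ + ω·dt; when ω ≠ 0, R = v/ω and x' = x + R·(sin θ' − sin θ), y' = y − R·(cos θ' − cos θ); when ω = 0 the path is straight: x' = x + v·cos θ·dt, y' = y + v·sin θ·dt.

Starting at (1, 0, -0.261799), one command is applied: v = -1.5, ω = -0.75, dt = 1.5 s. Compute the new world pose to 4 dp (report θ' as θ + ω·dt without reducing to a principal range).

θ' = -0.2618 + -0.75·1.5 = -1.3868
R = v/ω = -1.5/-0.75 = 2.0000
x' = 1 + 2.0000·(sin -1.3868 − sin -0.2618) = -0.4486
y' = 0 − 2.0000·(cos -1.3868 − cos -0.2618) = 1.5659

(-0.4486, 1.5659, -1.3868)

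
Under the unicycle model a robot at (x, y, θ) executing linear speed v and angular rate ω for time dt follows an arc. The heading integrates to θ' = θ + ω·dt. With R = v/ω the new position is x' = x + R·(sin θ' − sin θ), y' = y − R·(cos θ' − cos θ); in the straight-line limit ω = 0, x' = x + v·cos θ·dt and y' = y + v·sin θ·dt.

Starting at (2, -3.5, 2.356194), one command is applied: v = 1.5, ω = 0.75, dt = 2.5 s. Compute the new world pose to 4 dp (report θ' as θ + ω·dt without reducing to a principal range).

(-1.1871, -3.9885, 4.2312)

θ' = 2.3562 + 0.75·2.5 = 4.2312
R = v/ω = 1.5/0.75 = 2.0000
x' = 2 + 2.0000·(sin 4.2312 − sin 2.3562) = -1.1871
y' = -3.5 − 2.0000·(cos 4.2312 − cos 2.3562) = -3.9885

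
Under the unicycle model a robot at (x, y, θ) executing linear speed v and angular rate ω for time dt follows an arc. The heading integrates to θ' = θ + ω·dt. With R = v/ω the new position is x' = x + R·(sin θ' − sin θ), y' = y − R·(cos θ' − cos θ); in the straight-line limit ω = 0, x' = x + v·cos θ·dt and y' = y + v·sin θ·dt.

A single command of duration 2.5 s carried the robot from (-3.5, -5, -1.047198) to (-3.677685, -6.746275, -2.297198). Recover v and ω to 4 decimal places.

Δθ = -2.297198 − -1.047198 = -1.250000
ω = Δθ/dt = -1.250000/2.5 = -0.5000
R = −Δy/(cos θ' − cos θ) = -1.5000
v = R·ω = -1.5000·-0.5000 = 0.7500

v = 0.7500, ω = -0.5000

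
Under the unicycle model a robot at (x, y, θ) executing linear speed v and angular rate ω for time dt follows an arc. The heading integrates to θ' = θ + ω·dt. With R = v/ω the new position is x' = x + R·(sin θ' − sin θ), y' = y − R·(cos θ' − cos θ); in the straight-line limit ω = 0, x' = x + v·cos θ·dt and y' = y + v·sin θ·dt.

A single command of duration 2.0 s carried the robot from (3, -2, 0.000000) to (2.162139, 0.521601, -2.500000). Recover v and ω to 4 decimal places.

v = -1.7500, ω = -1.2500

Δθ = -2.500000 − 0.000000 = -2.500000
ω = Δθ/dt = -2.500000/2.0 = -1.2500
R = −Δy/(cos θ' − cos θ) = 1.4000
v = R·ω = 1.4000·-1.2500 = -1.7500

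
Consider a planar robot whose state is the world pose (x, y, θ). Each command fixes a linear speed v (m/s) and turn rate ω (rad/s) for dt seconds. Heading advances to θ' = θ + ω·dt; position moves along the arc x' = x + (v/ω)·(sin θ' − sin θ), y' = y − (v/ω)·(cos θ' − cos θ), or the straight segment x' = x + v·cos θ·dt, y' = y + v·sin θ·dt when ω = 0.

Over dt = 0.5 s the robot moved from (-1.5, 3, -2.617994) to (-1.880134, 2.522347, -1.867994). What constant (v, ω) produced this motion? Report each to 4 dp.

v = 1.2500, ω = 1.5000

Δθ = -1.867994 − -2.617994 = 0.750000
ω = Δθ/dt = 0.750000/0.5 = 1.5000
R = −Δy/(cos θ' − cos θ) = 0.8333
v = R·ω = 0.8333·1.5000 = 1.2500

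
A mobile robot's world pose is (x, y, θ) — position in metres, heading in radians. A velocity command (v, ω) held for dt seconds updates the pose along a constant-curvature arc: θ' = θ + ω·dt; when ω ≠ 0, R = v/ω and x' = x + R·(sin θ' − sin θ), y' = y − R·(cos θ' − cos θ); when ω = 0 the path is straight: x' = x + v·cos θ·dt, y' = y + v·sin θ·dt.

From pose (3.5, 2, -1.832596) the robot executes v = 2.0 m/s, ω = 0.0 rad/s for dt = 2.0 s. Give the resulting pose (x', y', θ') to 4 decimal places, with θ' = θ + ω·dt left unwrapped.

(2.4647, -1.8637, -1.8326)

θ' = -1.8326 + 0.0·2.0 = -1.8326
ω = 0 → straight: x' = 3.5 + 2.0·cos(-1.8326)·2.0 = 2.4647
y' = 2 + 2.0·sin(-1.8326)·2.0 = -1.8637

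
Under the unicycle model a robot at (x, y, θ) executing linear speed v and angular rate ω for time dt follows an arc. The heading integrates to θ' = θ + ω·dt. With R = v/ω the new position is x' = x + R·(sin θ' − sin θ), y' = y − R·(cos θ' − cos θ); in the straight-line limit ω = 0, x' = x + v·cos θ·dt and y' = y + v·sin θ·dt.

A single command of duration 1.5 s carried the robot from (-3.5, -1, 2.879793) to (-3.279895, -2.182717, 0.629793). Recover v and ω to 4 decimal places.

Δθ = 0.629793 − 2.879793 = -2.250000
ω = Δθ/dt = -2.250000/1.5 = -1.5000
R = −Δy/(cos θ' − cos θ) = 0.6667
v = R·ω = 0.6667·-1.5000 = -1.0000

v = -1.0000, ω = -1.5000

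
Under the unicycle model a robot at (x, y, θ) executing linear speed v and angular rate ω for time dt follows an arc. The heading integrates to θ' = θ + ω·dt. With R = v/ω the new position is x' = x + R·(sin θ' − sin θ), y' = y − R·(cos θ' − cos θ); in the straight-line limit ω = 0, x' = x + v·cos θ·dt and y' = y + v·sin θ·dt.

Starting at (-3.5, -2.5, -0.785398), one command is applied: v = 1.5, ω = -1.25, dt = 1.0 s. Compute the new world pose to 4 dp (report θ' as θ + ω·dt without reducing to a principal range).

(-3.2757, -3.8862, -2.0354)

θ' = -0.7854 + -1.25·1.0 = -2.0354
R = v/ω = 1.5/-1.25 = -1.2000
x' = -3.5 + -1.2000·(sin -2.0354 − sin -0.7854) = -3.2757
y' = -2.5 − -1.2000·(cos -2.0354 − cos -0.7854) = -3.8862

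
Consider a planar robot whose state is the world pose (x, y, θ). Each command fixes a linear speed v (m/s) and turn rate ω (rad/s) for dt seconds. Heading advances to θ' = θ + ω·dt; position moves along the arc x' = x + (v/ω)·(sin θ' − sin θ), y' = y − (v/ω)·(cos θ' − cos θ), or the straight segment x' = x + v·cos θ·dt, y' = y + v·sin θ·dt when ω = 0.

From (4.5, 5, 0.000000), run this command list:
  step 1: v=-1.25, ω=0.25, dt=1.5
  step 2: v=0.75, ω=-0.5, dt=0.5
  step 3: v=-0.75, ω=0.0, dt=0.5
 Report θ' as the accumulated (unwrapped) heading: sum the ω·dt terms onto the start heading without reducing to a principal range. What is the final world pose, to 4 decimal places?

(2.6590, 4.6983, 0.1250)

step 1: θ'=0.3750 (R=-5.0000) → pose (2.6686, 4.6525, 0.3750)
step 2: θ'=0.1250 (R=-1.5000) → pose (3.0310, 4.7451, 0.1250)
step 3: θ'=0.1250 (straight) → pose (2.6590, 4.6983, 0.1250)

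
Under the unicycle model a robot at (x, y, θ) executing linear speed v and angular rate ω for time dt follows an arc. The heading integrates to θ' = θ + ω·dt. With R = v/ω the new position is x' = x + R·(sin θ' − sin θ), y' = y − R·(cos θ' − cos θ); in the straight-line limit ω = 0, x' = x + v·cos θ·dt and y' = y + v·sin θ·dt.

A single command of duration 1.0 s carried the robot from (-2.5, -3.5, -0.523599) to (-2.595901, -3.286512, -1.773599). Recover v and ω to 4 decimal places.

Δθ = -1.773599 − -0.523599 = -1.250000
ω = Δθ/dt = -1.250000/1.0 = -1.2500
R = −Δy/(cos θ' − cos θ) = 0.2000
v = R·ω = 0.2000·-1.2500 = -0.2500

v = -0.2500, ω = -1.2500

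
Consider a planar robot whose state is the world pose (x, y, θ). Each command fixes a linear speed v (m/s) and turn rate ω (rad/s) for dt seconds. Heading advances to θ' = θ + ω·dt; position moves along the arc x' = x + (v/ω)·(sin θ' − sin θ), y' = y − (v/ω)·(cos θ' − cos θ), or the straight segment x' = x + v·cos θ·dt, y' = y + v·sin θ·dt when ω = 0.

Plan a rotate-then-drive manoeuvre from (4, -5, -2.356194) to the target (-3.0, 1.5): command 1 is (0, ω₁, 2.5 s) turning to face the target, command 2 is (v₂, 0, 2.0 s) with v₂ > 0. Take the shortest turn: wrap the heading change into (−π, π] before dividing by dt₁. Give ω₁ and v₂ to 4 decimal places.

ω₁ = -0.6135, v₂ = 4.7762

heading to target = atan2(1.5−-5, -3−4) = 2.3932
Δθ = wrap(2.3932 − -2.3562) = -1.5338; ω₁ = Δθ/dt₁ = -0.6135
distance = √((-3−4)² + (1.5−-5)²) = 9.5525; v₂ = distance/dt₂ = 4.7762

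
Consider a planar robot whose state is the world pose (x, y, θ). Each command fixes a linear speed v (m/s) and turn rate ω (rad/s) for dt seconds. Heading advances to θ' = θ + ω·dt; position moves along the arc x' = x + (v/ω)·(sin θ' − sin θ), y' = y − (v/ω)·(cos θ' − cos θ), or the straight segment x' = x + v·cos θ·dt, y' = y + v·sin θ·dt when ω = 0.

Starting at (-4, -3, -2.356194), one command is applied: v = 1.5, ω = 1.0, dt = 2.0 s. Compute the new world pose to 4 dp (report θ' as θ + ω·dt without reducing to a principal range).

(-3.4624, -5.4665, -0.3562)

θ' = -2.3562 + 1.0·2.0 = -0.3562
R = v/ω = 1.5/1.0 = 1.5000
x' = -4 + 1.5000·(sin -0.3562 − sin -2.3562) = -3.4624
y' = -3 − 1.5000·(cos -0.3562 − cos -2.3562) = -5.4665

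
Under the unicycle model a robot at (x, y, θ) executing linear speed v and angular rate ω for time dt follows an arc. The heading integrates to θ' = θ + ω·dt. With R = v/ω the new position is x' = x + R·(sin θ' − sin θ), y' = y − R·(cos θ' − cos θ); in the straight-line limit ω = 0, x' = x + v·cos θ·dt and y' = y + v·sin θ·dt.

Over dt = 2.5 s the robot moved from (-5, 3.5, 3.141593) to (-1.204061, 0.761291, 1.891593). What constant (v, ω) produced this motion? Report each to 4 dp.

v = -2.0000, ω = -0.5000

Δθ = 1.891593 − 3.141593 = -1.250000
ω = Δθ/dt = -1.250000/2.5 = -0.5000
R = Δx/(sin θ' − sin θ) = 4.0000
v = R·ω = 4.0000·-0.5000 = -2.0000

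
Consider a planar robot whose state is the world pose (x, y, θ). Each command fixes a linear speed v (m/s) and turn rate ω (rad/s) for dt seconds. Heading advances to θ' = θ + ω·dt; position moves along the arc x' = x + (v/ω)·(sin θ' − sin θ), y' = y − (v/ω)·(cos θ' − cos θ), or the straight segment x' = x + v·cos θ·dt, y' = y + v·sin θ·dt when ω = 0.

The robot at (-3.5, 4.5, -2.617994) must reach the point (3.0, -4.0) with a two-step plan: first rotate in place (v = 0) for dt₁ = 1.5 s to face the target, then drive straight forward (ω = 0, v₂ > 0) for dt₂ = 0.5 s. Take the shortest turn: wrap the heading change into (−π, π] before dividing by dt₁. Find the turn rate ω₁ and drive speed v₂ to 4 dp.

heading to target = atan2(-4−4.5, 3−-3.5) = -0.9179
Δθ = wrap(-0.9179 − -2.6180) = 1.7000; ω₁ = Δθ/dt₁ = 1.1334
distance = √((3−-3.5)² + (-4−4.5)²) = 10.7005; v₂ = distance/dt₂ = 21.4009

ω₁ = 1.1334, v₂ = 21.4009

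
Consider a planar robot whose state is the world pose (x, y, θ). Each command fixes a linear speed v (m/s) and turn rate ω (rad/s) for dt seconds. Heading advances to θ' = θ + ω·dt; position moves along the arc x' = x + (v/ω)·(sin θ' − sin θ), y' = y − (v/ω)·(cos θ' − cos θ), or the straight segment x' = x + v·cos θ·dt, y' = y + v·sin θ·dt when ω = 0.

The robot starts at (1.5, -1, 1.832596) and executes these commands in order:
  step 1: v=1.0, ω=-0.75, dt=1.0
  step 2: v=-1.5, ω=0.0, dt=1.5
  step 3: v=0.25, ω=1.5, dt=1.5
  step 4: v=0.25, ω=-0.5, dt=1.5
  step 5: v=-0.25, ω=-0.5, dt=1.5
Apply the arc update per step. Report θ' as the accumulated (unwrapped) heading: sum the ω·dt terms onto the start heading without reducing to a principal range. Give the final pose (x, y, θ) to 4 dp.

(0.2339, -2.0023, 1.8326)

step 1: θ'=1.0826 (R=-1.3333) → pose (1.6103, -0.0295, 1.0826)
step 2: θ'=1.0826 (straight) → pose (0.5550, -2.0167, 1.0826)
step 3: θ'=3.3326 (R=0.1667) → pose (0.3762, -1.7749, 3.3326)
step 4: θ'=2.5826 (R=-0.5000) → pose (0.0161, -1.7079, 2.5826)
step 5: θ'=1.8326 (R=0.5000) → pose (0.2339, -2.0023, 1.8326)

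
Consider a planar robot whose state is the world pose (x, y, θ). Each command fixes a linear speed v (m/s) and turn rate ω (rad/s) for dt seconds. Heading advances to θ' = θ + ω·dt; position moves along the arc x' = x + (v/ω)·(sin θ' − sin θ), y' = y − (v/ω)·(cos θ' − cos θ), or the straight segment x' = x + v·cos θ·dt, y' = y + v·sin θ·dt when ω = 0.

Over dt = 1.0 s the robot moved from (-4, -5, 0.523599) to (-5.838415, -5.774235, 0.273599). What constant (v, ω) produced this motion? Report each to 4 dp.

Δθ = 0.273599 − 0.523599 = -0.250000
ω = Δθ/dt = -0.250000/1.0 = -0.2500
R = Δx/(sin θ' − sin θ) = 8.0000
v = R·ω = 8.0000·-0.2500 = -2.0000

v = -2.0000, ω = -0.2500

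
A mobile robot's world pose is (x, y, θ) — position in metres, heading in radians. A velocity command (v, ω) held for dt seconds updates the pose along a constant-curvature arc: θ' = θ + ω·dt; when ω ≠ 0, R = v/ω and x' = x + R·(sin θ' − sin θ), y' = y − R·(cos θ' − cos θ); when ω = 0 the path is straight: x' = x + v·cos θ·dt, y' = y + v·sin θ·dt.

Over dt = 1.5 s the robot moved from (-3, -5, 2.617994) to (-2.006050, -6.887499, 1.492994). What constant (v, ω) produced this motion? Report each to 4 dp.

Δθ = 1.492994 − 2.617994 = -1.125000
ω = Δθ/dt = -1.125000/1.5 = -0.7500
R = −Δy/(cos θ' − cos θ) = 2.0000
v = R·ω = 2.0000·-0.7500 = -1.5000

v = -1.5000, ω = -0.7500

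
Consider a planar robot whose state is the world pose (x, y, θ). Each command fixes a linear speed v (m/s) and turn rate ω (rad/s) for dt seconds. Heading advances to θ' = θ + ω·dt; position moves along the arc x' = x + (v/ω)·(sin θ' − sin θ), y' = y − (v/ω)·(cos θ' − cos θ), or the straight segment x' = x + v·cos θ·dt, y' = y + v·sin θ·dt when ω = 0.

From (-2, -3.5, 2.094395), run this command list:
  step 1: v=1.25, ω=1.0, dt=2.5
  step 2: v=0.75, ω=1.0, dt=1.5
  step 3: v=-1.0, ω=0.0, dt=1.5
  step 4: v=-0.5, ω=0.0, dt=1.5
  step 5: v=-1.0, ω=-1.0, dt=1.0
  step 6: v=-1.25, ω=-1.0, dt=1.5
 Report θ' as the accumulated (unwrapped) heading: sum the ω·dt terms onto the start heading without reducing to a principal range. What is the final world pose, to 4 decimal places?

(-6.0570, -2.1811, 3.5944)

step 1: θ'=4.5944 (R=1.2500) → pose (-4.3238, -3.9778, 4.5944)
step 2: θ'=6.0944 (R=0.7500) → pose (-3.7198, -4.8028, 6.0944)
step 3: θ'=6.0944 (straight) → pose (-5.1932, -4.5213, 6.0944)
step 4: θ'=6.0944 (straight) → pose (-5.9298, -4.3806, 6.0944)
step 5: θ'=5.0944 (R=1.0000) → pose (-6.6701, -3.7711, 5.0944)
step 6: θ'=3.5944 (R=1.2500) → pose (-6.0570, -2.1811, 3.5944)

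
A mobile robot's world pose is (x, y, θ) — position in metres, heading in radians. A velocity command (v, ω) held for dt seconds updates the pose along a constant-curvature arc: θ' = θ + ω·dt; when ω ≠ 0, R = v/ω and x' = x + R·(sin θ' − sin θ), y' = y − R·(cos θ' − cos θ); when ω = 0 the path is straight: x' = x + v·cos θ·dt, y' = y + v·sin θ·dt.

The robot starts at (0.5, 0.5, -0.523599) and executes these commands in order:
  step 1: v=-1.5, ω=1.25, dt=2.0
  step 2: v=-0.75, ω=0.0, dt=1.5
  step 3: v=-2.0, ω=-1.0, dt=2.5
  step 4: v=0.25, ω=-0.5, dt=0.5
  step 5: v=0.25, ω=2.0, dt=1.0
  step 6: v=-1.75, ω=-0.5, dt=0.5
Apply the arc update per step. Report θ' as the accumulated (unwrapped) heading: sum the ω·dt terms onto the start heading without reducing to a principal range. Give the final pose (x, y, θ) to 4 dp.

step 1: θ'=1.9764 (R=-1.2000) → pose (-1.2026, -1.0127, 1.9764)
step 2: θ'=1.9764 (straight) → pose (-0.7587, -2.0464, 1.9764)
step 3: θ'=-0.5236 (R=2.0000) → pose (-3.5965, -4.5676, -0.5236)
step 4: θ'=-0.7736 (R=-0.5000) → pose (-3.4971, -4.6430, -0.7736)
step 5: θ'=1.2264 (R=0.1250) → pose (-3.2921, -4.5957, 1.2264)
step 6: θ'=0.9764 (R=3.5000) → pose (-3.6869, -5.3741, 0.9764)

(-3.6869, -5.3741, 0.9764)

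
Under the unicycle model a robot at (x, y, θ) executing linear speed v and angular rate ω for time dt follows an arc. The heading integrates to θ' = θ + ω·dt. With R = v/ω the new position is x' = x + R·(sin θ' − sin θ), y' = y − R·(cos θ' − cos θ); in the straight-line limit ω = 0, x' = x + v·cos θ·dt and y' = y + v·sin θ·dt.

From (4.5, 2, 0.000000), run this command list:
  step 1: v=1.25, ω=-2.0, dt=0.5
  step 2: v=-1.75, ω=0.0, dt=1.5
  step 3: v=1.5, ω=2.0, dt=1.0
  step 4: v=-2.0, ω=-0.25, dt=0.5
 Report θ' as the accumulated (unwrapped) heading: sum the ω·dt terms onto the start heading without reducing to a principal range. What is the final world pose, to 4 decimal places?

step 1: θ'=-1.0000 (R=-0.6250) → pose (5.0259, 1.7127, -1.0000)
step 2: θ'=-1.0000 (straight) → pose (3.6076, 3.9216, -1.0000)
step 3: θ'=1.0000 (R=0.7500) → pose (4.8698, 3.9216, 1.0000)
step 4: θ'=0.8750 (R=8.0000) → pose (4.2784, 3.1160, 0.8750)

(4.2784, 3.1160, 0.8750)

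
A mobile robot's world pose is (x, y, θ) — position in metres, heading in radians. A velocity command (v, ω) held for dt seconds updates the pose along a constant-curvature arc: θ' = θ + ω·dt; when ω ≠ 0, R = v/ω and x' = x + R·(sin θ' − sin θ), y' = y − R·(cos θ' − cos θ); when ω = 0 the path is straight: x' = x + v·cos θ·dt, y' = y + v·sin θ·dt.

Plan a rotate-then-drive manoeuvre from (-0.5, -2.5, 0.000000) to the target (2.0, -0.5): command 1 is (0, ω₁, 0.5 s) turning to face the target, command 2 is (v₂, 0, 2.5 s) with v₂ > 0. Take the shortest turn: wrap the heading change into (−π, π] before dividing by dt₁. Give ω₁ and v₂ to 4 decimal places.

heading to target = atan2(-0.5−-2.5, 2−-0.5) = 0.6747
Δθ = wrap(0.6747 − 0.0000) = 0.6747; ω₁ = Δθ/dt₁ = 1.3495
distance = √((2−-0.5)² + (-0.5−-2.5)²) = 3.2016; v₂ = distance/dt₂ = 1.2806

ω₁ = 1.3495, v₂ = 1.2806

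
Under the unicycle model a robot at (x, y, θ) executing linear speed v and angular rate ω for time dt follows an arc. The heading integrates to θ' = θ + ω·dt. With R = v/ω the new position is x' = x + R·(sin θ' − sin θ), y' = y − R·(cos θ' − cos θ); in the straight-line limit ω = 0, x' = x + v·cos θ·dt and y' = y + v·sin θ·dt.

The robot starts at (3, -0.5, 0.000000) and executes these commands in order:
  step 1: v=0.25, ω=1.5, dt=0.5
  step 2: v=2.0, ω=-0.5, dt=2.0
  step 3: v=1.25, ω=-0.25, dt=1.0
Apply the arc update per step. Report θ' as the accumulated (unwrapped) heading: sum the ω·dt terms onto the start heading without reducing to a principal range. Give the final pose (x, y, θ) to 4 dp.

step 1: θ'=0.7500 (R=0.1667) → pose (3.1136, -0.4553, 0.7500)
step 2: θ'=-0.2500 (R=-4.0000) → pose (6.8298, 0.4936, -0.2500)
step 3: θ'=-0.5000 (R=-5.0000) → pose (7.9899, 0.0370, -0.5000)

(7.9899, 0.0370, -0.5000)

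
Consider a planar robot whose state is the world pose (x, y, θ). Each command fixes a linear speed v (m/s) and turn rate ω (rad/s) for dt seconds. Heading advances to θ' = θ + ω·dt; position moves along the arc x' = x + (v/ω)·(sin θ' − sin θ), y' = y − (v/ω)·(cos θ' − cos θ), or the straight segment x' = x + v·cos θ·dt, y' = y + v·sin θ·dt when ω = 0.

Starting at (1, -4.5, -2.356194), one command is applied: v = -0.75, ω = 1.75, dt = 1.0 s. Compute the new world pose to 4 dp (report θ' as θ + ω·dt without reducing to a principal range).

θ' = -2.3562 + 1.75·1.0 = -0.6062
R = v/ω = -0.75/1.75 = -0.4286
x' = 1 + -0.4286·(sin -0.6062 − sin -2.3562) = 0.9411
y' = -4.5 − -0.4286·(cos -0.6062 − cos -2.3562) = -3.8447

(0.9411, -3.8447, -0.6062)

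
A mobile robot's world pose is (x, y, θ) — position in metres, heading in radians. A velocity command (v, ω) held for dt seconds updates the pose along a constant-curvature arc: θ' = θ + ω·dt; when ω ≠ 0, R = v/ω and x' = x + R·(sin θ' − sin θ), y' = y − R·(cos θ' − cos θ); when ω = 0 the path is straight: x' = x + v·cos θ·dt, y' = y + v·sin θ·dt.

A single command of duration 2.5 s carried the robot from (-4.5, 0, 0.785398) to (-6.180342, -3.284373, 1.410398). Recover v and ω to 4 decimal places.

v = -1.5000, ω = 0.2500

Δθ = 1.410398 − 0.785398 = 0.625000
ω = Δθ/dt = 0.625000/2.5 = 0.2500
R = −Δy/(cos θ' − cos θ) = -6.0000
v = R·ω = -6.0000·0.2500 = -1.5000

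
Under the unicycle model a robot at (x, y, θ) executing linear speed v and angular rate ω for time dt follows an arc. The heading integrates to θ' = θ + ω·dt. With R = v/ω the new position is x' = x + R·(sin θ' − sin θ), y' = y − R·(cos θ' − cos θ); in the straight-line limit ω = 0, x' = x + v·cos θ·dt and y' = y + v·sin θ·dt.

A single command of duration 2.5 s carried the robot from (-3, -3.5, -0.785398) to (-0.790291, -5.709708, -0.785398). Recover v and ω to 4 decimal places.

Δθ = -0.785398 − -0.785398 = 0.000000
ω = Δθ/dt = 0.000000/2.5 = 0.0000
ω = 0 → v = (Δx·cos θ + Δy·sin θ)/dt = 1.2500

v = 1.2500, ω = 0.0000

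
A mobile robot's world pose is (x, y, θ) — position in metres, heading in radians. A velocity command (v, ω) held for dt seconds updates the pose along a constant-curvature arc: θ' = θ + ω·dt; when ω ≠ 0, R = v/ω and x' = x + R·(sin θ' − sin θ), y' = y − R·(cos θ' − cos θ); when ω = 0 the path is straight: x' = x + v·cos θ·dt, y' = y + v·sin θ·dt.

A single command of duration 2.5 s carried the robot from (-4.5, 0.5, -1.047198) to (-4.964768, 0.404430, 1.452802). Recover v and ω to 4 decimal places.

v = -0.2500, ω = 1.0000

Δθ = 1.452802 − -1.047198 = 2.500000
ω = Δθ/dt = 2.500000/2.5 = 1.0000
R = Δx/(sin θ' − sin θ) = -0.2500
v = R·ω = -0.2500·1.0000 = -0.2500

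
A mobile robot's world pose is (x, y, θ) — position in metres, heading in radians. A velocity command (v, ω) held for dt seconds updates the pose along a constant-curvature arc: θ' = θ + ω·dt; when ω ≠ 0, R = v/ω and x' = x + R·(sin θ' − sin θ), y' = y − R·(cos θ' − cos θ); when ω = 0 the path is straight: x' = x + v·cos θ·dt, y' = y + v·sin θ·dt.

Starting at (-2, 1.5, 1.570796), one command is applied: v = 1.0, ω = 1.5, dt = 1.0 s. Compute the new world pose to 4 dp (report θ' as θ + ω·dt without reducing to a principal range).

(-2.6195, 2.1650, 3.0708)

θ' = 1.5708 + 1.5·1.0 = 3.0708
R = v/ω = 1.0/1.5 = 0.6667
x' = -2 + 0.6667·(sin 3.0708 − sin 1.5708) = -2.6195
y' = 1.5 − 0.6667·(cos 3.0708 − cos 1.5708) = 2.1650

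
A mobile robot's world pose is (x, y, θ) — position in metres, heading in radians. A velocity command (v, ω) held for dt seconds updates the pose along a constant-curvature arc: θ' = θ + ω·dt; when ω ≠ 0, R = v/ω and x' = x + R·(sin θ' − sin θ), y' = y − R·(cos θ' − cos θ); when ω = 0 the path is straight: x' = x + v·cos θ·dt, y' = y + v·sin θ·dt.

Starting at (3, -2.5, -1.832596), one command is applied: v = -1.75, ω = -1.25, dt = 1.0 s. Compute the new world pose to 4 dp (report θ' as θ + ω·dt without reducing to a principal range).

(4.2697, -1.4648, -3.0826)

θ' = -1.8326 + -1.25·1.0 = -3.0826
R = v/ω = -1.75/-1.25 = 1.4000
x' = 3 + 1.4000·(sin -3.0826 − sin -1.8326) = 4.2697
y' = -2.5 − 1.4000·(cos -3.0826 − cos -1.8326) = -1.4648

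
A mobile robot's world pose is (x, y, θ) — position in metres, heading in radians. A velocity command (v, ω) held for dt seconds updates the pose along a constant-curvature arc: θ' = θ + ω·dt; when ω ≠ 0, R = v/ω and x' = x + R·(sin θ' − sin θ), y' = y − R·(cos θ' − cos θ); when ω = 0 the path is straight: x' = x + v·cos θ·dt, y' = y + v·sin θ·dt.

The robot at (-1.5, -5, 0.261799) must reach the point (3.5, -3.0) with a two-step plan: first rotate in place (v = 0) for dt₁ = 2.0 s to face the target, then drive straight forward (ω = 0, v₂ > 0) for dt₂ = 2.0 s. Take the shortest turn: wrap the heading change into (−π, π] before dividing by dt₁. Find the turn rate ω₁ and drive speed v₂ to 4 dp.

heading to target = atan2(-3−-5, 3.5−-1.5) = 0.3805
Δθ = wrap(0.3805 − 0.2618) = 0.1187; ω₁ = Δθ/dt₁ = 0.0594
distance = √((3.5−-1.5)² + (-3−-5)²) = 5.3852; v₂ = distance/dt₂ = 2.6926

ω₁ = 0.0594, v₂ = 2.6926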